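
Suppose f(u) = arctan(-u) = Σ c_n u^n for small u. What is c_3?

1/3

Apply the Taylor formula c_k = f^(k)(a)/k!.
f(0) = 0
f′(0) = -1
f′′(0) = 0
f′′′(0) = 2
So c_3 = f′′′(0)/3! = 1/3.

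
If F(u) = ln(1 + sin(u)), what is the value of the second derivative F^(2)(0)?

-1

Compose series: expand the inner function first, then feed it into the outer expansion.
From the series, [u^2] F = -1/2; multiply by 2! = 2 to get -1.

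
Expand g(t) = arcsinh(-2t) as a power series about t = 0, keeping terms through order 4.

4*t^3/3 - 2*t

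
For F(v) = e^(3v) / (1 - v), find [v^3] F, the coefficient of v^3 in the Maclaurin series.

Take the Cauchy product of the two expansions.
F(0) = 1
F′(0) = 4
F′′(0) = 17
F′′′(0) = 78
So c_3 = F′′′(0)/3! = 13.

13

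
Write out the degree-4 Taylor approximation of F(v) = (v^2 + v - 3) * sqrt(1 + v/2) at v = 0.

-33*v^4/2048 + 25*v^3/128 + 43*v^2/32 + v/4 - 3

Distribute the polynomial across the series and collect like powers.
F(0) = -3
F′(0) = 1/4
F′′(0) = 43/16
F′′′(0) = 75/64
F^(4)(0) = -99/256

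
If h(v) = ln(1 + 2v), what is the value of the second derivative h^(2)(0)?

-4

The coefficient of v^2 in the expansion is -2, so h′′(0) = 2! * (-2) = -4.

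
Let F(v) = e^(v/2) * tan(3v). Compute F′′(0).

Take the Cauchy product of the two expansions.
From the series, [v^2] F = 3/2; multiply by 2! = 2 to get 3.

3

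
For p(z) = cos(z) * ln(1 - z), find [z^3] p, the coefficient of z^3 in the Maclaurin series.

Take the Cauchy product of the two expansions.
p(0) = 0
p′(0) = -1
p′′(0) = -1
p′′′(0) = 1
Dividing each by k! gives the coefficients c_0, ..., c_3.

1/6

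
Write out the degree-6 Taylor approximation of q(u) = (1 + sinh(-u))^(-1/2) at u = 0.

6521*u^6/15360 + 1561*u^5/3840 + 51*u^4/128 + 19*u^3/48 + 3*u^2/8 + u/2 + 1

Let u equal the inner series; expand the outer function in u and truncate.
q(0) = 1
q′(0) = 1/2
q′′(0) = 3/4
q′′′(0) = 19/8
q^(4)(0) = 153/16
q^(5)(0) = 1561/32
q^(6)(0) = 19563/64
The Taylor polynomial is Σ q^(k)(0)/k! · u^k.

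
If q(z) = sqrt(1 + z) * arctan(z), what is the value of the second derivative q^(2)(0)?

Write out both Maclaurin series and multiply, keeping only the needed powers.
The coefficient of z^2 in the expansion is 1/2, so q′′(0) = 2! * (1/2) = 1.

1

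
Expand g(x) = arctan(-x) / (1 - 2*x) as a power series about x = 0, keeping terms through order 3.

Use 1/(1 - r) = Σ r^k on the denominator, then take the Cauchy product.
g(0) = 0
g′(0) = -1
g′′(0) = -4
g′′′(0) = -22

-11*x^3/3 - 2*x^2 - x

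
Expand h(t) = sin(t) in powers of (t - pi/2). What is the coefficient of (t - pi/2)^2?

[(t - pi/2)^0] = 1;  [(t - pi/2)^1] = 0;  [(t - pi/2)^2] = -1/2.
So c_2 = h′′(pi/2)/2! = -1/2.

-1/2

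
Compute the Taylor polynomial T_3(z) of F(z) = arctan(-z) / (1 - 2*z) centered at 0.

Multiply the numerator's expansion by the denominator's geometric series.
F(0) = 0
F′(0) = -1
F′′(0) = -4
F′′′(0) = -22

-11*z^3/3 - 2*z^2 - z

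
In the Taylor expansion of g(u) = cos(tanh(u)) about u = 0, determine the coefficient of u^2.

-1/2

Substitute the inner expansion into the outer series and collect powers.
g(0) = 1
g′(0) = 0
g′′(0) = -1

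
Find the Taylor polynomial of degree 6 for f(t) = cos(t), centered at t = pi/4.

-sqrt(2)*(t - pi/4)^6/1440 - sqrt(2)*(t - pi/4)^5/240 + sqrt(2)*(t - pi/4)^4/48 + sqrt(2)*(t - pi/4)^3/12 - sqrt(2)*(t - pi/4)^2/4 - sqrt(2)*(t - pi/4)/2 + sqrt(2)/2

f(pi/4) = sqrt(2)/2
f′(pi/4) = -sqrt(2)/2
f′′(pi/4) = -sqrt(2)/2
f′′′(pi/4) = sqrt(2)/2
f^(4)(pi/4) = sqrt(2)/2
f^(5)(pi/4) = -sqrt(2)/2
f^(6)(pi/4) = -sqrt(2)/2
Dividing each by k! gives the coefficients c_0, ..., c_6.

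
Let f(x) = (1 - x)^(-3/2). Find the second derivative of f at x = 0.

15/4

Use the known series and substitute for the argument.
The coefficient of x^2 in the expansion is 15/8, so f′′(0) = 2! * (15/8) = 15/4.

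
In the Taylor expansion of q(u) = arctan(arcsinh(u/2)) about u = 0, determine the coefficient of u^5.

Substitute the inner expansion into the outer series and collect powers.
So c_5 = q^(5)(0)/5! = 53/3840.

53/3840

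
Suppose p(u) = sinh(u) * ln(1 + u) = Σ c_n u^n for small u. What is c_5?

Expand each factor separately, then convolve coefficients.
[u^0] = 0;  [u^1] = 0;  [u^2] = 1;  [u^3] = -1/2;  [u^4] = 1/2;  [u^5] = -1/3.
So c_5 = p^(5)(0)/5! = -1/3.

-1/3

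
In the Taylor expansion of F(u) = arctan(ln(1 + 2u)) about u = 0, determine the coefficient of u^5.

-88/15

Plug the Maclaurin series of the inner function into that of the outer and collect terms.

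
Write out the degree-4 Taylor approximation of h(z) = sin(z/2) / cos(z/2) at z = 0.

z^3/24 + z/2

Divide the numerator series by the denominator series (power-series long division).
h(0) = 0
h′(0) = 1/2
h′′(0) = 0
h′′′(0) = 1/4
h^(4)(0) = 0
Then c_k = h^(k)(0)/k! gives each Taylor coefficient.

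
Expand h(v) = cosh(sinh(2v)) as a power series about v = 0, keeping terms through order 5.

Plug the Maclaurin series of the inner function into that of the outer and collect terms.
h(0) = 1
h′(0) = 0
h′′(0) = 4
h′′′(0) = 0
h^(4)(0) = 80
h^(5)(0) = 0
Then c_k = h^(k)(0)/k! gives each Taylor coefficient.

10*v^4/3 + 2*v^2 + 1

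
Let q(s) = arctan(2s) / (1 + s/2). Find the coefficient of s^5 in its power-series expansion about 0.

Expand each factor separately, then convolve coefficients.
[s^0] = 0;  [s^1] = 2;  [s^2] = -1;  [s^3] = -13/6;  [s^4] = 13/12;  [s^5] = 703/120.

703/120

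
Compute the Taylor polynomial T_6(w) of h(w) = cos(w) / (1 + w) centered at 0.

Expand each factor separately, then convolve coefficients.
h(0) = 1
h′(0) = -1
h′′(0) = 1
h′′′(0) = -3
h^(4)(0) = 13
h^(5)(0) = -65
h^(6)(0) = 389

389*w^6/720 - 13*w^5/24 + 13*w^4/24 - w^3/2 + w^2/2 - w + 1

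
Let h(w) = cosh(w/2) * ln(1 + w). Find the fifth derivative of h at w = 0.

Multiply the two series term by term and collect like powers.
The coefficient of w^5 in the expansion is 469/1920, so h^(5)(0) = 5! * (469/1920) = 469/16.

469/16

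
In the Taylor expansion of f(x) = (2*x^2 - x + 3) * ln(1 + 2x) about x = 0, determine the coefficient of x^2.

-8

Multiply each power in the prefactor through the base expansion.
[x^0] = 0;  [x^1] = 6;  [x^2] = -8.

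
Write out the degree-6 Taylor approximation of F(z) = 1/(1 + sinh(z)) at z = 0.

77*z^6/45 - 181*z^5/120 + 4*z^4/3 - 7*z^3/6 + z^2 - z + 1

Let u equal the inner series; expand the outer function in u and truncate.
F(0) = 1
F′(0) = -1
F′′(0) = 2
F′′′(0) = -7
F^(4)(0) = 32
F^(5)(0) = -181
F^(6)(0) = 1232
The Taylor polynomial is Σ F^(k)(0)/k! · z^k.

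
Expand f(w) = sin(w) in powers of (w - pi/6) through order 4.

f(pi/6) = 1/2
f′(pi/6) = sqrt(3)/2
f′′(pi/6) = -1/2
f′′′(pi/6) = -sqrt(3)/2
f^(4)(pi/6) = 1/2

(w - pi/6)^4/48 - sqrt(3)*(w - pi/6)^3/12 - (w - pi/6)^2/4 + sqrt(3)*(w - pi/6)/2 + 1/2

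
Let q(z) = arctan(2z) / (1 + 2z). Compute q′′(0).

-8

Write out both Maclaurin series and multiply, keeping only the needed powers.
The coefficient of z^2 in the expansion is -4, so q′′(0) = 2! * (-4) = -8.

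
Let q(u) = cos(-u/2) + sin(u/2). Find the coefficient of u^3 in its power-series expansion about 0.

-1/48

Add the two expansions coefficient-wise.
q(0) = 1
q′(0) = 1/2
q′′(0) = -1/4
q′′′(0) = -1/8
Dividing each by k! gives the coefficients c_0, ..., c_3.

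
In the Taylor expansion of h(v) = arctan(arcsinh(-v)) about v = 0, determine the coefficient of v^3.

Compose series: expand the inner function first, then feed it into the outer expansion.
So c_3 = h′′′(0)/3! = 1/2.

1/2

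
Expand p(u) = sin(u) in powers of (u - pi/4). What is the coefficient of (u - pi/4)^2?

-sqrt(2)/4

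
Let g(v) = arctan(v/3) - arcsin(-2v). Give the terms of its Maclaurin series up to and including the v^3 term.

107*v^3/81 + 7*v/3

Combine the two series term by term.
g(0) = 0
g′(0) = 7/3
g′′(0) = 0
g′′′(0) = 214/27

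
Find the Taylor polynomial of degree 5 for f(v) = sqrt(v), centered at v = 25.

7*(v - 25)^5/500000000 - (v - 25)^4/2000000 + (v - 25)^3/50000 - (v - 25)^2/1000 + (v - 25)/10 + 5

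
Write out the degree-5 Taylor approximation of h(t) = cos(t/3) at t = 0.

h(0) = 1
h′(0) = 0
h′′(0) = -1/9
h′′′(0) = 0
h^(4)(0) = 1/81
h^(5)(0) = 0

t^4/1944 - t^2/18 + 1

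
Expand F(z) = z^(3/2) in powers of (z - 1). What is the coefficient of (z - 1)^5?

-3/256

Use the known series and substitute for the argument.
F(1) = 1
F′(1) = 3/2
F′′(1) = 3/4
F′′′(1) = -3/8
F^(4)(1) = 9/16
F^(5)(1) = -45/32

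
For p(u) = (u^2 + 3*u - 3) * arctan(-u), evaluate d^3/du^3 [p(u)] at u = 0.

Shift and add copies of the series according to the polynomial's terms.
The coefficient of u^3 in the expansion is -2, so p′′′(0) = 3! * (-2) = -12.

-12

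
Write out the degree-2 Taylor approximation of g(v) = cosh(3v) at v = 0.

9*v^2/2 + 1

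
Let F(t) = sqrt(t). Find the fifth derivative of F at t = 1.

105/32

From the series, [(t - 1)^5] F = 7/256; multiply by 5! = 120 to get 105/32.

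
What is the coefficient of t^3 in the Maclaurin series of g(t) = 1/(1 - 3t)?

g(0) = 1
g′(0) = 3
g′′(0) = 18
g′′′(0) = 162
Dividing each by k! gives the coefficients c_0, ..., c_3.

27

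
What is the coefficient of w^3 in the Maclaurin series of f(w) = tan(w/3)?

Use the known series and substitute for the argument.

1/81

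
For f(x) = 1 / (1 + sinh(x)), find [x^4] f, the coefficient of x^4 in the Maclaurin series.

4/3

Write 1/(1+u) = 1 - u + u^2 - u^3 + ... and substitute the series for u.
f(0) = 1
f′(0) = -1
f′′(0) = 2
f′′′(0) = -7
f^(4)(0) = 32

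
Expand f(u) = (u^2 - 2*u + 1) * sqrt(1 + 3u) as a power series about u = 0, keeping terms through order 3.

Multiply each power in the prefactor through the base expansion.
f(0) = 1
f′(0) = -1/2
f′′(0) = -25/4
f′′′(0) = 261/8

87*u^3/16 - 25*u^2/8 - u/2 + 1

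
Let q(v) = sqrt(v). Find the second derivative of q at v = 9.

-1/108

The coefficient of (v - 9)^2 in the expansion is -1/216, so q′′(9) = 2! * (-1/216) = -1/108.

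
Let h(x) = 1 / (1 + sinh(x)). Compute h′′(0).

2

Write 1/(1+u) = 1 - u + u^2 - u^3 + ... and substitute the series for u.
The coefficient of x^2 in the expansion is 1, so h′′(0) = 2! * (1) = 2.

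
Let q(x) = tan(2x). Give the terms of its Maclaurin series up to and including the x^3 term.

Use the known series and substitute for the argument.
q(0) = 0
q′(0) = 2
q′′(0) = 0
q′′′(0) = 16

8*x^3/3 + 2*x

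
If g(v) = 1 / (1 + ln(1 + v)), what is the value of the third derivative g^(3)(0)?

-14

Use the geometric series for the reciprocal, then substitute.
The coefficient of v^3 in the expansion is -7/3, so g′′′(0) = 3! * (-7/3) = -14.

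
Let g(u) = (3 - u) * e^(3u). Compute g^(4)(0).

Multiply each power in the prefactor through the base expansion.
From the series, [u^4] g = 45/8; multiply by 4! = 24 to get 135.

135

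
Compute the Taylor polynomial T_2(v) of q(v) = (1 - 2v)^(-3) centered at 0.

24*v^2 + 6*v + 1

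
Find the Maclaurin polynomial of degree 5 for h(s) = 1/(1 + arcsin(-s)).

63*s^5/40 + 4*s^4/3 + 7*s^3/6 + s^2 + s + 1

Plug the Maclaurin series of the inner function into that of the outer and collect terms.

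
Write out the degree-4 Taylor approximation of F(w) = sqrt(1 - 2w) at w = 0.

F(0) = 1
F′(0) = -1
F′′(0) = -1
F′′′(0) = -3
F^(4)(0) = -15
Dividing each by k! gives the coefficients c_0, ..., c_4.

-5*w^4/8 - w^3/2 - w^2/2 - w + 1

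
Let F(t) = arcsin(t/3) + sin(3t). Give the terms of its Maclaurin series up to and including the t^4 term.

Add the two expansions coefficient-wise.
[t^0] = 0;  [t^1] = 10/3;  [t^2] = 0;  [t^3] = -364/81;  [t^4] = 0.

-364*t^3/81 + 10*t/3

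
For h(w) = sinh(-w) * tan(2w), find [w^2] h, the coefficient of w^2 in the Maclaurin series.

-2

Take the Cauchy product of the two expansions.
h(0) = 0
h′(0) = 0
h′′(0) = -4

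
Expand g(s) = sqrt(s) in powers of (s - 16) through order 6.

-21*(s - 16)^6/4294967296 + 7*(s - 16)^5/67108864 - 5*(s - 16)^4/2097152 + (s - 16)^3/16384 - (s - 16)^2/512 + (s - 16)/8 + 4

Use the known series and substitute for the argument.
g(16) = 4
g′(16) = 1/8
g′′(16) = -1/256
g′′′(16) = 3/8192
g^(4)(16) = -15/262144
g^(5)(16) = 105/8388608
g^(6)(16) = -945/268435456
The Taylor polynomial is Σ g^(k)(16)/k! · (s - 16)^k.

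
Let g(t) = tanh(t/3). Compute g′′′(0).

-2/27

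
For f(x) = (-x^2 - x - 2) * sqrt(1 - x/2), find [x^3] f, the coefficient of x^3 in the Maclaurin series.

19/64

Multiply each power in the prefactor through the base expansion.
f(0) = -2
f′(0) = -1/2
f′′(0) = -11/8
f′′′(0) = 57/32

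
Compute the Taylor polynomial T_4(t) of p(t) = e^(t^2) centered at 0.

t^4/2 + t^2 + 1

[t^0] = 1;  [t^1] = 0;  [t^2] = 1;  [t^3] = 0;  [t^4] = 1/2.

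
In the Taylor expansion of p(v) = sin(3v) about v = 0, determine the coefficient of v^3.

-9/2

p(0) = 0
p′(0) = 3
p′′(0) = 0
p′′′(0) = -27
So c_3 = p′′′(0)/3! = -9/2.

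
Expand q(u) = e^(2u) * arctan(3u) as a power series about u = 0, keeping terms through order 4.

-14*u^4 - 3*u^3 + 6*u^2 + 3*u

Take the Cauchy product of the two expansions.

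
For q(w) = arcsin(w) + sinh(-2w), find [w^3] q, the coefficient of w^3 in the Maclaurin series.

-7/6

Add the two expansions coefficient-wise.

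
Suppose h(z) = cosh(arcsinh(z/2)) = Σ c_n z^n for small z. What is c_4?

-1/128

Plug the Maclaurin series of the inner function into that of the outer and collect terms.
h(0) = 1
h′(0) = 0
h′′(0) = 1/4
h′′′(0) = 0
h^(4)(0) = -3/16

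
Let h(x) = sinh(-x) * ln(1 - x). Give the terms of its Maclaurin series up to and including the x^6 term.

Multiply the two series term by term and collect like powers.
h(0) = 0
h′(0) = 0
h′′(0) = 2
h′′′(0) = 3
h^(4)(0) = 12
h^(5)(0) = 40
h^(6)(0) = 190

19*x^6/72 + x^5/3 + x^4/2 + x^3/2 + x^2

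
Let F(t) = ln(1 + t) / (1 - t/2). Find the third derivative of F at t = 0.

2

Multiply the two series term by term and collect like powers.
From the series, [t^3] F = 1/3; multiply by 3! = 6 to get 2.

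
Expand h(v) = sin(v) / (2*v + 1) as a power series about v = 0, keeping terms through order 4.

-23*v^4/3 + 23*v^3/6 - 2*v^2 + v

Multiply the numerator's expansion by the denominator's geometric series.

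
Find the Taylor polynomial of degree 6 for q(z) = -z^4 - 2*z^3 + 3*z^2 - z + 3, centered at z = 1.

-(z - 1)^4 - 6*(z - 1)^3 - 9*(z - 1)^2 - 5*(z - 1) + 2

[(z - 1)^0] = 2;  [(z - 1)^1] = -5;  [(z - 1)^2] = -9;  [(z - 1)^3] = -6;  [(z - 1)^4] = -1;  [(z - 1)^5] = 0;  [(z - 1)^6] = 0.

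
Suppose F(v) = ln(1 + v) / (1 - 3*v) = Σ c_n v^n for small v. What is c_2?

5/2

Multiply the numerator's expansion by the denominator's geometric series.
F(0) = 0
F′(0) = 1
F′′(0) = 5
So c_2 = F′′(0)/2! = 5/2.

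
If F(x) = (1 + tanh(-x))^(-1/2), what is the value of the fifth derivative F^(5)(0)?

Plug the Maclaurin series of the inner function into that of the outer and collect terms.
The coefficient of x^5 in the expansion is 1/3840, so F^(5)(0) = 5! * (1/3840) = 1/32.

1/32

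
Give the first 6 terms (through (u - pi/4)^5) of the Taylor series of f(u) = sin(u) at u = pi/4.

sqrt(2)*(u - pi/4)^5/240 + sqrt(2)*(u - pi/4)^4/48 - sqrt(2)*(u - pi/4)^3/12 - sqrt(2)*(u - pi/4)^2/4 + sqrt(2)*(u - pi/4)/2 + sqrt(2)/2

[(u - pi/4)^0] = sqrt(2)/2;  [(u - pi/4)^1] = sqrt(2)/2;  [(u - pi/4)^2] = -sqrt(2)/4;  [(u - pi/4)^3] = -sqrt(2)/12;  [(u - pi/4)^4] = sqrt(2)/48;  [(u - pi/4)^5] = sqrt(2)/240.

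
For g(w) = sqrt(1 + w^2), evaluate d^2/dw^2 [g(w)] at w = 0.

1

Apply the Taylor formula c_k = f^(k)(a)/k!.
The coefficient of w^2 in the expansion is 1/2, so g′′(0) = 2! * (1/2) = 1.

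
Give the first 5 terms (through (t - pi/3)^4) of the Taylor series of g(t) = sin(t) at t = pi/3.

Apply the Taylor formula c_k = f^(k)(a)/k!.

sqrt(3)*(t - pi/3)^4/48 - (t - pi/3)^3/12 - sqrt(3)*(t - pi/3)^2/4 + (t - pi/3)/2 + sqrt(3)/2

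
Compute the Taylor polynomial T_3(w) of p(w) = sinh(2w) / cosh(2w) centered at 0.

Write the quotient as an unknown series and match coefficients against numerator = denominator · series.

-8*w^3/3 + 2*w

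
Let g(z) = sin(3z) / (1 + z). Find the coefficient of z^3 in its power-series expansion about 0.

Take the Cauchy product of the two expansions.
g(0) = 0
g′(0) = 3
g′′(0) = -6
g′′′(0) = -9

-3/2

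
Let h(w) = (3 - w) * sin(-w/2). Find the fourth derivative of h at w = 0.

-1/2

Multiply each power in the prefactor through the base expansion.
From the series, [w^4] h = -1/48; multiply by 4! = 24 to get -1/2.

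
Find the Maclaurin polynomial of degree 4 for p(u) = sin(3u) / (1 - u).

-3*u^4/2 - 3*u^3/2 + 3*u^2 + 3*u

Take the Cauchy product of the two expansions.
p(0) = 0
p′(0) = 3
p′′(0) = 6
p′′′(0) = -9
p^(4)(0) = -36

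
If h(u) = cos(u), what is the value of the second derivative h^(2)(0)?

The coefficient of u^2 in the expansion is -1/2, so h′′(0) = 2! * (-1/2) = -1.

-1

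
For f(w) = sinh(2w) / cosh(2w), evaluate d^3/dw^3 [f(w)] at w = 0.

-16

Write the quotient as an unknown series and match coefficients against numerator = denominator · series.
The coefficient of w^3 in the expansion is -8/3, so f′′′(0) = 3! * (-8/3) = -16.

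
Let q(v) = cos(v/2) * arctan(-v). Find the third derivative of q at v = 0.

11/4

Multiply the two series term by term and collect like powers.
The coefficient of v^3 in the expansion is 11/24, so q′′′(0) = 3! * (11/24) = 11/4.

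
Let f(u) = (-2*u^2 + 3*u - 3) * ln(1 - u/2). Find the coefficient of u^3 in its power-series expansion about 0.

Multiply each power in the prefactor through the base expansion.
[u^0] = 0;  [u^1] = 3/2;  [u^2] = -9/8;  [u^3] = 3/4.

3/4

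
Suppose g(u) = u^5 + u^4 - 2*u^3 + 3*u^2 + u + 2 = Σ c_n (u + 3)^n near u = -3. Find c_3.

76

[(u + 3)^0] = -82;  [(u + 3)^1] = 226;  [(u + 3)^2] = -195;  [(u + 3)^3] = 76.
So c_3 = g′′′(-3)/3! = 76.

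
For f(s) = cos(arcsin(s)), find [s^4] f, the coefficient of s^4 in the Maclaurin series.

-1/8

Compose series: expand the inner function first, then feed it into the outer expansion.
[s^0] = 1;  [s^1] = 0;  [s^2] = -1/2;  [s^3] = 0;  [s^4] = -1/8.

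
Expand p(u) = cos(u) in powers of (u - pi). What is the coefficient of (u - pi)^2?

1/2

Apply the Taylor formula c_k = f^(k)(a)/k!.
[(u - pi)^0] = -1;  [(u - pi)^1] = 0;  [(u - pi)^2] = 1/2.
So c_2 = p′′(pi)/2! = 1/2.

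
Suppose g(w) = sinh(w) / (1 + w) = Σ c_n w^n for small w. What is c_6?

-47/40

Multiply the two series term by term and collect like powers.
[w^0] = 0;  [w^1] = 1;  [w^2] = -1;  [w^3] = 7/6;  [w^4] = -7/6;  [w^5] = 47/40;  [w^6] = -47/40.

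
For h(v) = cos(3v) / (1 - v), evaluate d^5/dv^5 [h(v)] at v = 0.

-15

Take the Cauchy product of the two expansions.
From the series, [v^5] h = -1/8; multiply by 5! = 120 to get -15.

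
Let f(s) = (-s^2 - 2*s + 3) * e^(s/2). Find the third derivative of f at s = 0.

-33/8

Distribute the polynomial across the series and collect like powers.
The coefficient of s^3 in the expansion is -11/16, so f′′′(0) = 3! * (-11/16) = -33/8.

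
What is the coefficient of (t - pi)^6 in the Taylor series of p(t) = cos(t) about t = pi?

1/720

p(pi) = -1
p′(pi) = 0
p′′(pi) = 1
p′′′(pi) = 0
p^(4)(pi) = -1
p^(5)(pi) = 0
p^(6)(pi) = 1
So c_6 = p^(6)(pi)/6! = 1/720.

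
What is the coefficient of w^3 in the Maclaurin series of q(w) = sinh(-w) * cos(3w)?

Take the Cauchy product of the two expansions.
[w^0] = 0;  [w^1] = -1;  [w^2] = 0;  [w^3] = 13/3.

13/3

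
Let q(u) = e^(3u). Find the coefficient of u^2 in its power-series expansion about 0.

9/2

q(0) = 1
q′(0) = 3
q′′(0) = 9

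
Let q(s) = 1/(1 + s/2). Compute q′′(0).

1/2

The coefficient of s^2 in the expansion is 1/4, so q′′(0) = 2! * (1/4) = 1/2.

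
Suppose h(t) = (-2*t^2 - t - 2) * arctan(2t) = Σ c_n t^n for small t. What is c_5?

-112/15

Multiply each power in the prefactor through the base expansion.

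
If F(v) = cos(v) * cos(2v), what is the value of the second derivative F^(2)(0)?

-5

Multiply the two series term by term and collect like powers.
The coefficient of v^2 in the expansion is -5/2, so F′′(0) = 2! * (-5/2) = -5.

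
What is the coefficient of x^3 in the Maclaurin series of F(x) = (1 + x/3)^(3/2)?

-1/432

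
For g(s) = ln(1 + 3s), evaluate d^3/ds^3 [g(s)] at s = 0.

54

From the series, [s^3] g = 9; multiply by 3! = 6 to get 54.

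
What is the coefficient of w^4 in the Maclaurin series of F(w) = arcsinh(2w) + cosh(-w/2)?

Combine the two series term by term.
F(0) = 1
F′(0) = 2
F′′(0) = 1/4
F′′′(0) = -8
F^(4)(0) = 1/16
So c_4 = F^(4)(0)/4! = 1/384.

1/384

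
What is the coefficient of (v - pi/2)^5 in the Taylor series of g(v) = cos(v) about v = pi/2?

Differentiate repeatedly and evaluate at the center.
So c_5 = g^(5)(pi/2)/5! = -1/120.

-1/120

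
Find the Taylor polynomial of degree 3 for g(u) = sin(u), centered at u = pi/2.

1 - (u - pi/2)^2/2

g(pi/2) = 1
g′(pi/2) = 0
g′′(pi/2) = -1
g′′′(pi/2) = 0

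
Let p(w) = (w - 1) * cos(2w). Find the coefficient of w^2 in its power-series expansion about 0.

Shift and add copies of the series according to the polynomial's terms.
p(0) = -1
p′(0) = 1
p′′(0) = 4
So c_2 = p′′(0)/2! = 2.

2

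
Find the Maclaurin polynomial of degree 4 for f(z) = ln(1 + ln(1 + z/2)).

Let u equal the inner series; expand the outer function in u and truncate.

-35*z^4/384 + 7*z^3/48 - z^2/4 + z/2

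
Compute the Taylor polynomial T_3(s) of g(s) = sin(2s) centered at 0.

Apply the Taylor formula c_k = f^(k)(a)/k!.
[s^0] = 0;  [s^1] = 2;  [s^2] = 0;  [s^3] = -4/3.

-4*s^3/3 + 2*s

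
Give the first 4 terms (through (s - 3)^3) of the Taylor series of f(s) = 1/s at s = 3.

-(s - 3)^3/81 + (s - 3)^2/27 - (s - 3)/9 + 1/3

Use the known series and substitute for the argument.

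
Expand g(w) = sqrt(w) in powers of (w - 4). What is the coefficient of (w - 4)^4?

-5/16384

[(w - 4)^0] = 2;  [(w - 4)^1] = 1/4;  [(w - 4)^2] = -1/64;  [(w - 4)^3] = 1/512;  [(w - 4)^4] = -5/16384.
So c_4 = g^(4)(4)/4! = -5/16384.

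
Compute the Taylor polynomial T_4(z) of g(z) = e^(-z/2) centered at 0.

z^4/384 - z^3/48 + z^2/8 - z/2 + 1

g(0) = 1
g′(0) = -1/2
g′′(0) = 1/4
g′′′(0) = -1/8
g^(4)(0) = 1/16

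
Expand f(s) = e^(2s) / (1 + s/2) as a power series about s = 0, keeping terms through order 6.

Take the Cauchy product of the two expansions.
[s^0] = 1;  [s^1] = 3/2;  [s^2] = 5/4;  [s^3] = 17/24;  [s^4] = 5/16;  [s^5] = 53/480;  [s^6] = 9*2^(18/175)*3^(3/35)*5^(12/25)*7^(159/175)/4000.

9*2^(18/175)*3^(3/35)*5^(12/25)*7^(159/175)*s^6/4000 + 53*s^5/480 + 5*s^4/16 + 17*s^3/24 + 5*s^2/4 + 3*s/2 + 1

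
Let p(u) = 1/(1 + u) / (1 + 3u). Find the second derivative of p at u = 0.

Expand each factor separately, then convolve coefficients.
From the series, [u^2] p = 13; multiply by 2! = 2 to get 26.

26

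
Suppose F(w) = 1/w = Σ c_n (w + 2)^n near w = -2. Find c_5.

F(-2) = -1/2
F′(-2) = -1/4
F′′(-2) = -1/4
F′′′(-2) = -3/8
F^(4)(-2) = -3/4
F^(5)(-2) = -15/8
The Taylor polynomial is Σ F^(k)(-2)/k! · (w + 2)^k.

-1/64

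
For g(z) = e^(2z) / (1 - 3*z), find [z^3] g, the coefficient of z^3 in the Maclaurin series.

Use 1/(1 - r) = Σ r^k on the denominator, then take the Cauchy product.
g(0) = 1
g′(0) = 5
g′′(0) = 34
g′′′(0) = 314

157/3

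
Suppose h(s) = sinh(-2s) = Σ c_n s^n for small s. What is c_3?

-4/3

c_3 = h′′′(0)/3! = -4/3.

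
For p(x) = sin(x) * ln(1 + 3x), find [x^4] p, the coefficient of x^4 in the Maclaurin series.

17/2

Write out both Maclaurin series and multiply, keeping only the needed powers.
p(0) = 0
p′(0) = 0
p′′(0) = 6
p′′′(0) = -27
p^(4)(0) = 204
So c_4 = p^(4)(0)/4! = 17/2.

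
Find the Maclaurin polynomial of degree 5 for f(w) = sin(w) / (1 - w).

101*w^5/120 + 5*w^4/6 + 5*w^3/6 + w^2 + w

Multiply the numerator's expansion by the denominator's geometric series.
f(0) = 0
f′(0) = 1
f′′(0) = 2
f′′′(0) = 5
f^(4)(0) = 20
f^(5)(0) = 101
The Taylor polynomial is Σ f^(k)(0)/k! · w^k.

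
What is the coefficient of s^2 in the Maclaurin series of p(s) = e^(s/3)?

1/18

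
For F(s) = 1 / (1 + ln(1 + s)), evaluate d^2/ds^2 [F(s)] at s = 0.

Expand as Σ (-1)^k u^k with u equal to the inner function's series.
The coefficient of s^2 in the expansion is 3/2, so F′′(0) = 2! * (3/2) = 3.

3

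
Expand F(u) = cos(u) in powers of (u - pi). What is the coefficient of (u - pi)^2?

1/2

F(pi) = -1
F′(pi) = 0
F′′(pi) = 1
So c_2 = F′′(pi)/2! = 1/2.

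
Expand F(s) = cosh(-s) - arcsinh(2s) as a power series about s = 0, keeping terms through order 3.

4*s^3/3 + s^2/2 - 2*s + 1

Add the two expansions coefficient-wise.
F(0) = 1
F′(0) = -2
F′′(0) = 1
F′′′(0) = 8
Dividing each by k! gives the coefficients c_0, ..., c_3.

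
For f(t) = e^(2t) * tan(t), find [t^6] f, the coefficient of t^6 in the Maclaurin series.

44/45

Expand each factor separately, then convolve coefficients.
f(0) = 0
f′(0) = 1
f′′(0) = 4
f′′′(0) = 14
f^(4)(0) = 48
f^(5)(0) = 176
f^(6)(0) = 704
The Taylor polynomial is Σ f^(k)(0)/k! · t^k.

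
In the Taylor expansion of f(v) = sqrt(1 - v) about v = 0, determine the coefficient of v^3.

f(0) = 1
f′(0) = -1/2
f′′(0) = -1/4
f′′′(0) = -3/8

-1/16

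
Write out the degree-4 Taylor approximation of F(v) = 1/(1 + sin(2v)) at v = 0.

Compose series: expand the inner function first, then feed it into the outer expansion.
F(0) = 1
F′(0) = -2
F′′(0) = 8
F′′′(0) = -40
F^(4)(0) = 256

32*v^4/3 - 20*v^3/3 + 4*v^2 - 2*v + 1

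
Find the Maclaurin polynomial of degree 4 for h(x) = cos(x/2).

x^4/384 - x^2/8 + 1

h(0) = 1
h′(0) = 0
h′′(0) = -1/4
h′′′(0) = 0
h^(4)(0) = 1/16
Then c_k = h^(k)(0)/k! gives each Taylor coefficient.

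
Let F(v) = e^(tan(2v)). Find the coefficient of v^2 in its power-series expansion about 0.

Compose series: expand the inner function first, then feed it into the outer expansion.
F(0) = 1
F′(0) = 2
F′′(0) = 4

2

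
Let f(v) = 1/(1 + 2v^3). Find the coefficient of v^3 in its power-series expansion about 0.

-2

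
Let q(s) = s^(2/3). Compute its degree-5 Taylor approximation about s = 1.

14*(s - 1)^5/729 - 7*(s - 1)^4/243 + 4*(s - 1)^3/81 - (s - 1)^2/9 + 2*(s - 1)/3 + 1

Use the known series and substitute for the argument.
q(1) = 1
q′(1) = 2/3
q′′(1) = -2/9
q′′′(1) = 8/27
q^(4)(1) = -56/81
q^(5)(1) = 560/243
Then c_k = q^(k)(1)/k! gives each Taylor coefficient.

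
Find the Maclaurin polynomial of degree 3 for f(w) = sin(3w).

-9*w^3/2 + 3*w

f(0) = 0
f′(0) = 3
f′′(0) = 0
f′′′(0) = -27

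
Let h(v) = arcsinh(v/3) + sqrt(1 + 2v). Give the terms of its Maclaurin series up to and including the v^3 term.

40*v^3/81 - v^2/2 + 4*v/3 + 1

Expand each term separately and add.
h(0) = 1
h′(0) = 4/3
h′′(0) = -1
h′′′(0) = 80/27
Then c_k = h^(k)(0)/k! gives each Taylor coefficient.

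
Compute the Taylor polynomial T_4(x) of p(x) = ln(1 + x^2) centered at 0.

-x^4/2 + x^2

[x^0] = 0;  [x^1] = 0;  [x^2] = 1;  [x^3] = 0;  [x^4] = -1/2.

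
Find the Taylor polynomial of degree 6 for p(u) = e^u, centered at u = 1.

p(1) = e
p′(1) = e
p′′(1) = e
p′′′(1) = e
p^(4)(1) = e
p^(5)(1) = e
p^(6)(1) = e

e*(u - 1)^6/720 + e*(u - 1)^5/120 + e*(u - 1)^4/24 + e*(u - 1)^3/6 + e*(u - 1)^2/2 + e*(u - 1) + e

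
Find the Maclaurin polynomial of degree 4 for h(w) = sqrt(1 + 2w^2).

[w^0] = 1;  [w^1] = 0;  [w^2] = 1;  [w^3] = 0;  [w^4] = -1/2.

-w^4/2 + w^2 + 1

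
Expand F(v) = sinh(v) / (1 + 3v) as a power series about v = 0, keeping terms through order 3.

Multiply the two series term by term and collect like powers.
F(0) = 0
F′(0) = 1
F′′(0) = -6
F′′′(0) = 55

55*v^3/6 - 3*v^2 + v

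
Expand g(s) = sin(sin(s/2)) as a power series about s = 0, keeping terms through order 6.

Compose series: expand the inner function first, then feed it into the outer expansion.
[s^0] = 0;  [s^1] = 1/2;  [s^2] = 0;  [s^3] = -1/24;  [s^4] = 0;  [s^5] = 1/320;  [s^6] = 0.

s^5/320 - s^3/24 + s/2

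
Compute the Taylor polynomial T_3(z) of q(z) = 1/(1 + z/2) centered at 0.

-z^3/8 + z^2/4 - z/2 + 1

Compute the successive derivatives at the expansion point and divide by k!.
q(0) = 1
q′(0) = -1/2
q′′(0) = 1/2
q′′′(0) = -3/4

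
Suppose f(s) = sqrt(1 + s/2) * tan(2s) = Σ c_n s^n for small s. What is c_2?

Take the Cauchy product of the two expansions.
f(0) = 0
f′(0) = 2
f′′(0) = 1
Dividing each by k! gives the coefficients c_0, ..., c_2.

1/2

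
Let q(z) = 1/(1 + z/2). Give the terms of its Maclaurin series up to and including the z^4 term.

z^4/16 - z^3/8 + z^2/4 - z/2 + 1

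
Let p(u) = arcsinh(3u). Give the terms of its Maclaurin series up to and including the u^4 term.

-9*u^3/2 + 3*u

p(0) = 0
p′(0) = 3
p′′(0) = 0
p′′′(0) = -27
p^(4)(0) = 0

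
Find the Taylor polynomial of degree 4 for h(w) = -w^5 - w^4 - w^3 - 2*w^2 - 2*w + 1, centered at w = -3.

Apply the Taylor formula c_k = f^(k)(a)/k!.
[(w + 3)^0] = 178;  [(w + 3)^1] = -314;  [(w + 3)^2] = 223;  [(w + 3)^3] = -79;  [(w + 3)^4] = 14.

14*(w + 3)^4 - 79*(w + 3)^3 + 223*(w + 3)^2 - 314*(w + 3) + 178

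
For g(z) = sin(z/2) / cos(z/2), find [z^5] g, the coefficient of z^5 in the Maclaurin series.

1/240

Write the quotient as an unknown series and match coefficients against numerator = denominator · series.
g(0) = 0
g′(0) = 1/2
g′′(0) = 0
g′′′(0) = 1/4
g^(4)(0) = 0
g^(5)(0) = 1/2
So c_5 = g^(5)(0)/5! = 1/240.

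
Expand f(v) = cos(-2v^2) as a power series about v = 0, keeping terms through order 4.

Differentiate repeatedly and evaluate at the center.
[v^0] = 1;  [v^1] = 0;  [v^2] = 0;  [v^3] = 0;  [v^4] = -2.

1 - 2*v^4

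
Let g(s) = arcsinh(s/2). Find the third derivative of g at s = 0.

-1/8

The coefficient of s^3 in the expansion is -1/48, so g′′′(0) = 3! * (-1/48) = -1/8.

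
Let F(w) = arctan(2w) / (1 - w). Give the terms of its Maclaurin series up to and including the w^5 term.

Expand each factor separately, then convolve coefficients.
F(0) = 0
F′(0) = 2
F′′(0) = 4
F′′′(0) = -4
F^(4)(0) = -16
F^(5)(0) = 688
The Taylor polynomial is Σ F^(k)(0)/k! · w^k.

86*w^5/15 - 2*w^4/3 - 2*w^3/3 + 2*w^2 + 2*w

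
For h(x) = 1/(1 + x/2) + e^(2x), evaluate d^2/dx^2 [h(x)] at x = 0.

9/2

Expand each term separately and add.
The coefficient of x^2 in the expansion is 9/4, so h′′(0) = 2! * (9/4) = 9/2.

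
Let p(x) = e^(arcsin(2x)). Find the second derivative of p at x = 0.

Substitute the inner expansion into the outer series and collect powers.
The coefficient of x^2 in the expansion is 2, so p′′(0) = 2! * (2) = 4.

4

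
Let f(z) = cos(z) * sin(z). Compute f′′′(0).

-4

Multiply the two series term by term and collect like powers.
The coefficient of z^3 in the expansion is -2/3, so f′′′(0) = 3! * (-2/3) = -4.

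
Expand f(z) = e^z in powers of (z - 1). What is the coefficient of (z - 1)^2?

e/2

f(1) = e
f′(1) = e
f′′(1) = e
Then c_k = f^(k)(1)/k! gives each Taylor coefficient.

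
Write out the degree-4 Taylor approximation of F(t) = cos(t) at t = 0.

t^4/24 - t^2/2 + 1

F(0) = 1
F′(0) = 0
F′′(0) = -1
F′′′(0) = 0
F^(4)(0) = 1
Then c_k = F^(k)(0)/k! gives each Taylor coefficient.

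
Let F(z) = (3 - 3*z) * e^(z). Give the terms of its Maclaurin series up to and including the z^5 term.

Multiply each power in the prefactor through the base expansion.
F(0) = 3
F′(0) = 0
F′′(0) = -3
F′′′(0) = -6
F^(4)(0) = -9
F^(5)(0) = -12

-z^5/10 - 3*z^4/8 - z^3 - 3*z^2/2 + 3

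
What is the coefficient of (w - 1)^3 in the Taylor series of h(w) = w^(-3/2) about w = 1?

Differentiate repeatedly and evaluate at the center.
h(1) = 1
h′(1) = -3/2
h′′(1) = 15/4
h′′′(1) = -105/8
Dividing each by k! gives the coefficients c_0, ..., c_3.

-35/16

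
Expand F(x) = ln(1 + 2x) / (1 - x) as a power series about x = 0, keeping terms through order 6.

Multiply the numerator's expansion by the denominator's geometric series.
F(0) = 0
F′(0) = 2
F′′(0) = 0
F′′′(0) = 16
F^(4)(0) = -32
F^(5)(0) = 608
F^(6)(0) = -4032
Then c_k = F^(k)(0)/k! gives each Taylor coefficient.

-28*x^6/5 + 76*x^5/15 - 4*x^4/3 + 8*x^3/3 + 2*x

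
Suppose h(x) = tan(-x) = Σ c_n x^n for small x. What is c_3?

Differentiate repeatedly and evaluate at the center.
h(0) = 0
h′(0) = -1
h′′(0) = 0
h′′′(0) = -2
So c_3 = h′′′(0)/3! = -1/3.

-1/3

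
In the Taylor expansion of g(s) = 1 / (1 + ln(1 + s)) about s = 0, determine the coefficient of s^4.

11/3

Write 1/(1+u) = 1 - u + u^2 - u^3 + ... and substitute the series for u.
[s^0] = 1;  [s^1] = -1;  [s^2] = 3/2;  [s^3] = -7/3;  [s^4] = 11/3.
So c_4 = g^(4)(0)/4! = 11/3.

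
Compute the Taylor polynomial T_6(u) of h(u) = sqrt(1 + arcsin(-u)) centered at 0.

Compose series: expand the inner function first, then feed it into the outer expansion.
h(0) = 1
h′(0) = -1/2
h′′(0) = -1/4
h′′′(0) = -7/8
h^(4)(0) = -31/16
h^(5)(0) = -369/32
h^(6)(0) = -3169/64

-3169*u^6/46080 - 123*u^5/1280 - 31*u^4/384 - 7*u^3/48 - u^2/8 - u/2 + 1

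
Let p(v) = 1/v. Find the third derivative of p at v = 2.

-3/8

Differentiate repeatedly and evaluate at the center.
From the series, [(v - 2)^3] p = -1/16; multiply by 3! = 6 to get -3/8.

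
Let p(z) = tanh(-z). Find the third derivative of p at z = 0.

2

The coefficient of z^3 in the expansion is 1/3, so p′′′(0) = 3! * (1/3) = 2.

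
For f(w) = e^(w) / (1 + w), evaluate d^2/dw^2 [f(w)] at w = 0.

1

Take the Cauchy product of the two expansions.
The coefficient of w^2 in the expansion is 1/2, so f′′(0) = 2! * (1/2) = 1.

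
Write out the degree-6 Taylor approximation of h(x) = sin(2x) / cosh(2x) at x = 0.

48*x^5/5 - 16*x^3/3 + 2*x

Divide the numerator series by the denominator series (power-series long division).
h(0) = 0
h′(0) = 2
h′′(0) = 0
h′′′(0) = -32
h^(4)(0) = 0
h^(5)(0) = 1152
h^(6)(0) = 0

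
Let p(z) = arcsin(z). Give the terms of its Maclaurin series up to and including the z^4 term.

z^3/6 + z

p(0) = 0
p′(0) = 1
p′′(0) = 0
p′′′(0) = 1
p^(4)(0) = 0
Then c_k = p^(k)(0)/k! gives each Taylor coefficient.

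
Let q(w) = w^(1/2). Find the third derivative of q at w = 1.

The coefficient of (w - 1)^3 in the expansion is 1/16, so q′′′(1) = 3! * (1/16) = 3/8.

3/8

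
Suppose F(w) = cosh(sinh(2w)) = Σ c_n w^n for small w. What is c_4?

Compose series: expand the inner function first, then feed it into the outer expansion.
F(0) = 1
F′(0) = 0
F′′(0) = 4
F′′′(0) = 0
F^(4)(0) = 80
The Taylor polynomial is Σ F^(k)(0)/k! · w^k.

10/3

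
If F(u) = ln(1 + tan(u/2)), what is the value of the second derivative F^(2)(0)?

-1/4

Let u equal the inner series; expand the outer function in u and truncate.
The coefficient of u^2 in the expansion is -1/8, so F′′(0) = 2! * (-1/8) = -1/4.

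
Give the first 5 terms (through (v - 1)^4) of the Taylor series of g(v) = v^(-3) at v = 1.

15*(v - 1)^4 - 10*(v - 1)^3 + 6*(v - 1)^2 - 3*(v - 1) + 1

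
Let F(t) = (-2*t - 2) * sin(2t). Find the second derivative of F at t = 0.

-8

Multiply each power in the prefactor through the base expansion.
The coefficient of t^2 in the expansion is -4, so F′′(0) = 2! * (-4) = -8.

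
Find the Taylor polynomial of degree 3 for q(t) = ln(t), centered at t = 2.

Compute the successive derivatives at the expansion point and divide by k!.
q(2) = ln(2)
q′(2) = 1/2
q′′(2) = -1/4
q′′′(2) = 1/4
The Taylor polynomial is Σ q^(k)(2)/k! · (t - 2)^k.

(t - 2)^3/24 - (t - 2)^2/8 + (t - 2)/2 + ln(2)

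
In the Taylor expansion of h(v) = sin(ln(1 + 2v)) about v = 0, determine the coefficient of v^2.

-2

Substitute the inner expansion into the outer series and collect powers.
[v^0] = 0;  [v^1] = 2;  [v^2] = -2.
So c_2 = h′′(0)/2! = -2.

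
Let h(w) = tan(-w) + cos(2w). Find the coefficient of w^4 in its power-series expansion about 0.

2/3

Expand each term separately and add.
h(0) = 1
h′(0) = -1
h′′(0) = -4
h′′′(0) = -2
h^(4)(0) = 16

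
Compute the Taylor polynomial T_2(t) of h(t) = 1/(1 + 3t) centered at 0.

h(0) = 1
h′(0) = -3
h′′(0) = 18
Then c_k = h^(k)(0)/k! gives each Taylor coefficient.

9*t^2 - 3*t + 1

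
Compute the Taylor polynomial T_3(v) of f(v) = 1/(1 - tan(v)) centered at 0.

4*v^3/3 + v^2 + v + 1

Let u equal the inner series; expand the outer function in u and truncate.
f(0) = 1
f′(0) = 1
f′′(0) = 2
f′′′(0) = 8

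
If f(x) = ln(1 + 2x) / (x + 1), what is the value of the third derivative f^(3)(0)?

Use 1/(1 - r) = Σ r^k on the denominator, then take the Cauchy product.
The coefficient of x^3 in the expansion is 20/3, so f′′′(0) = 3! * (20/3) = 40.

40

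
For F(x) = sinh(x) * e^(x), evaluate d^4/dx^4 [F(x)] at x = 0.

Multiply the two series term by term and collect like powers.
The coefficient of x^4 in the expansion is 1/3, so F^(4)(0) = 4! * (1/3) = 8.

8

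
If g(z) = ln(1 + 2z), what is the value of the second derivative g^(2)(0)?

-4

Differentiate repeatedly and evaluate at the center.
The coefficient of z^2 in the expansion is -2, so g′′(0) = 2! * (-2) = -4.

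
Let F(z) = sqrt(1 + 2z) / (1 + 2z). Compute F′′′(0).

Write out both Maclaurin series and multiply, keeping only the needed powers.
The coefficient of z^3 in the expansion is -5/2, so F′′′(0) = 3! * (-5/2) = -15.

-15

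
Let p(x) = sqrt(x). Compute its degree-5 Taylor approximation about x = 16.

7*(x - 16)^5/67108864 - 5*(x - 16)^4/2097152 + (x - 16)^3/16384 - (x - 16)^2/512 + (x - 16)/8 + 4

Differentiate repeatedly and evaluate at the center.
[(x - 16)^0] = 4;  [(x - 16)^1] = 1/8;  [(x - 16)^2] = -1/512;  [(x - 16)^3] = 1/16384;  [(x - 16)^4] = -5/2097152;  [(x - 16)^5] = 7/67108864.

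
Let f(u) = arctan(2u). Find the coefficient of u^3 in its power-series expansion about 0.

-8/3

Apply the Taylor formula c_k = f^(k)(a)/k!.
[u^0] = 0;  [u^1] = 2;  [u^2] = 0;  [u^3] = -8/3.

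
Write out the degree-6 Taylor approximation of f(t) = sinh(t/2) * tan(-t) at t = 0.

-851*t^6/11520 - 3*t^4/16 - t^2/2

Multiply the two series term by term and collect like powers.
f(0) = 0
f′(0) = 0
f′′(0) = -1
f′′′(0) = 0
f^(4)(0) = -9/2
f^(5)(0) = 0
f^(6)(0) = -851/16
The Taylor polynomial is Σ f^(k)(0)/k! · t^k.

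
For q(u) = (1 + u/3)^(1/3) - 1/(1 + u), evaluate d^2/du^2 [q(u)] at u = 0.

Combine the two series term by term.
The coefficient of u^2 in the expansion is -82/81, so q′′(0) = 2! * (-82/81) = -164/81.

-164/81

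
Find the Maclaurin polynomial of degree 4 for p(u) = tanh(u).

-u^3/3 + u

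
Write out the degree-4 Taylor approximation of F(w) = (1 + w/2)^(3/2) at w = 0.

F(0) = 1
F′(0) = 3/4
F′′(0) = 3/16
F′′′(0) = -3/64
F^(4)(0) = 9/256
Dividing each by k! gives the coefficients c_0, ..., c_4.

3*w^4/2048 - w^3/128 + 3*w^2/32 + 3*w/4 + 1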